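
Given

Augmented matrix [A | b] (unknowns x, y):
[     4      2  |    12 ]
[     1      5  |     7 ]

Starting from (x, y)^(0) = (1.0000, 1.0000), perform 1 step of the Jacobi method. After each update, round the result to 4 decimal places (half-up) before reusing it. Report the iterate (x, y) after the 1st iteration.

Iteration 1:
  x = (12 - (2)·1.0000) / (4) = 2.5000
  y = (7 - (1)·1.0000) / (5) = 1.2000

(2.5000, 1.2000)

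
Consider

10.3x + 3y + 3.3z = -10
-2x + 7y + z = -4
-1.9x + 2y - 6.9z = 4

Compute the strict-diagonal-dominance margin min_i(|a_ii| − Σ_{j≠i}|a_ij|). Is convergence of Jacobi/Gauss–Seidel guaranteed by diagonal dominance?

row 1: |10.3| − (3+3.3) = 4
row 2: |7| − (2+1) = 4
row 3: |-6.9| − (1.9+2) = 3
minimum over rows = 3 → strictly diagonally dominant (convergence guaranteed)

3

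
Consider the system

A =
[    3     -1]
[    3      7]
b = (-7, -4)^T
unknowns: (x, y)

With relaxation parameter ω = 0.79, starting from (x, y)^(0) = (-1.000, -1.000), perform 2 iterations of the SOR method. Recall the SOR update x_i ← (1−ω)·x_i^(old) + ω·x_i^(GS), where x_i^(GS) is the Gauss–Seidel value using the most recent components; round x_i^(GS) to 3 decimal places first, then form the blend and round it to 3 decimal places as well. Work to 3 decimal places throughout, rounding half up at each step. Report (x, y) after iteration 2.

Iteration 1:
  x: GS value = (-7 - (-1)·-1.000) / (3) = -2.667;  x ← (1−ω)·-1.000 + ω·-2.667 = -2.317
  y: GS value = (-4 - (3)·-2.317) / (7) = 0.422;  y ← (1−ω)·-1.000 + ω·0.422 = 0.123
Iteration 2:
  x: GS value = (-7 - (-1)·0.123) / (3) = -2.292;  x ← (1−ω)·-2.317 + ω·-2.292 = -2.297
  y: GS value = (-4 - (3)·-2.297) / (7) = 0.413;  y ← (1−ω)·0.123 + ω·0.413 = 0.352

(-2.297, 0.352)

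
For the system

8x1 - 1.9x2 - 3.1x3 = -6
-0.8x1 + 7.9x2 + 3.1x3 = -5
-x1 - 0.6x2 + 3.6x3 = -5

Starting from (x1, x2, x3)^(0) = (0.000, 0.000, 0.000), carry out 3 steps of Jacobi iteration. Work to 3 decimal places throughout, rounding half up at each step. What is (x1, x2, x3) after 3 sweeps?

(-1.449, -0.110, -1.816)

Iteration 1:
  x1 = (-6 - (-1.9)·0.000 - (-3.1)·0.000) / (8) = -0.750
  x2 = (-5 - (-0.8)·0.000 - (3.1)·0.000) / (7.9) = -0.633
  x3 = (-5 - (-1)·0.000 - (-0.6)·0.000) / (3.6) = -1.389
Iteration 2:
  x1 = (-6 - (-1.9)·-0.633 - (-3.1)·-1.389) / (8) = -1.439
  x2 = (-5 - (-0.8)·-0.750 - (3.1)·-1.389) / (7.9) = -0.164
  x3 = (-5 - (-1)·-0.750 - (-0.6)·-0.633) / (3.6) = -1.703
Iteration 3:
  x1 = (-6 - (-1.9)·-0.164 - (-3.1)·-1.703) / (8) = -1.449
  x2 = (-5 - (-0.8)·-1.439 - (3.1)·-1.703) / (7.9) = -0.110
  x3 = (-5 - (-1)·-1.439 - (-0.6)·-0.164) / (3.6) = -1.816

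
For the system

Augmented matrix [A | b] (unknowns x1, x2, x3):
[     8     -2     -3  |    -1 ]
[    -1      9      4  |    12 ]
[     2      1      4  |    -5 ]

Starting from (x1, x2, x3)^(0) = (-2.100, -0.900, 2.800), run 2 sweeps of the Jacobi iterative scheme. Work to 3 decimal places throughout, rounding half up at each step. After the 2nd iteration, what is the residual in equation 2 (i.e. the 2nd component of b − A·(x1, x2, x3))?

5.504

Iteration 1:
  x1 = (-1 - (-2)·-0.900 - (-3)·2.800) / (8) = 0.700
  x2 = (12 - (-1)·-2.100 - (4)·2.800) / (9) = -0.144
  x3 = (-5 - (2)·-2.100 - (1)·-0.900) / (4) = 0.025
Iteration 2:
  x1 = (-1 - (-2)·-0.144 - (-3)·0.025) / (8) = -0.152
  x2 = (12 - (-1)·0.700 - (4)·0.025) / (9) = 1.400
  x3 = (-5 - (2)·0.700 - (1)·-0.144) / (4) = -1.564
Residual b − A·x = (-1.676, 5.504, 0.160)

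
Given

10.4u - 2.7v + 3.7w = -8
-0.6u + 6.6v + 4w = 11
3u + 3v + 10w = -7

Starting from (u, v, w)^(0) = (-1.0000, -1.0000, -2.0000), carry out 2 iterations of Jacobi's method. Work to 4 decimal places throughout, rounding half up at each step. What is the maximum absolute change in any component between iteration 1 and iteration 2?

Iteration 1:
  u = (-8 - (-2.7)·-1.0000 - (3.7)·-2.0000) / (10.4) = -0.3173
  v = (11 - (-0.6)·-1.0000 - (4)·-2.0000) / (6.6) = 2.7879
  w = (-7 - (3)·-1.0000 - (3)·-1.0000) / (10) = -0.1000
Iteration 2:
  u = (-8 - (-2.7)·2.7879 - (3.7)·-0.1000) / (10.4) = -0.0099
  v = (11 - (-0.6)·-0.3173 - (4)·-0.1000) / (6.6) = 1.6984
  w = (-7 - (3)·-0.3173 - (3)·2.7879) / (10) = -1.4412
Change: (0.3074, -1.0895, -1.3412) → max |·| = 1.3412

1.3412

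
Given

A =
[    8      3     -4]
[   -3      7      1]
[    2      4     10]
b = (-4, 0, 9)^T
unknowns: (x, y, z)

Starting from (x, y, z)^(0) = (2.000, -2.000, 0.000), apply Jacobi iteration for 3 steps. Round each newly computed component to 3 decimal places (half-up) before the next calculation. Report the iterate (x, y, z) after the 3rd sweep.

Iteration 1:
  x = (-4 - (3)·-2.000 - (-4)·0.000) / (8) = 0.250
  y = (0 - (-3)·2.000 - (1)·0.000) / (7) = 0.857
  z = (9 - (2)·2.000 - (4)·-2.000) / (10) = 1.300
Iteration 2:
  x = (-4 - (3)·0.857 - (-4)·1.300) / (8) = -0.171
  y = (0 - (-3)·0.250 - (1)·1.300) / (7) = -0.079
  z = (9 - (2)·0.250 - (4)·0.857) / (10) = 0.507
Iteration 3:
  x = (-4 - (3)·-0.079 - (-4)·0.507) / (8) = -0.217
  y = (0 - (-3)·-0.171 - (1)·0.507) / (7) = -0.146
  z = (9 - (2)·-0.171 - (4)·-0.079) / (10) = 0.966

(-0.217, -0.146, 0.966)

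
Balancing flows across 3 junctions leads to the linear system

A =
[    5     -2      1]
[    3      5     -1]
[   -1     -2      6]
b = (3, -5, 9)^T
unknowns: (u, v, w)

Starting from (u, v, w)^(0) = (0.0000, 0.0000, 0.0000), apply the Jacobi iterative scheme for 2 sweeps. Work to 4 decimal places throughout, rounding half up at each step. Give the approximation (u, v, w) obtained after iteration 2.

(-0.1000, -1.0600, 1.2667)

Iteration 1:
  u = (3 - (-2)·0.0000 - (1)·0.0000) / (5) = 0.6000
  v = (-5 - (3)·0.0000 - (-1)·0.0000) / (5) = -1.0000
  w = (9 - (-1)·0.0000 - (-2)·0.0000) / (6) = 1.5000
Iteration 2:
  u = (3 - (-2)·-1.0000 - (1)·1.5000) / (5) = -0.1000
  v = (-5 - (3)·0.6000 - (-1)·1.5000) / (5) = -1.0600
  w = (9 - (-1)·0.6000 - (-2)·-1.0000) / (6) = 1.2667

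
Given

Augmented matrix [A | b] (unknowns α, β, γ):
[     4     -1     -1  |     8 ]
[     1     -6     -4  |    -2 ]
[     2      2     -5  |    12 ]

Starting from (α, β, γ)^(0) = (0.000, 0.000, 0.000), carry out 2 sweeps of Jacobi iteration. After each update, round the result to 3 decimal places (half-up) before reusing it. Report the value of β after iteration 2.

Iteration 1:
  α = (8 - (-1)·0.000 - (-1)·0.000) / (4) = 2.000
  β = (-2 - (1)·0.000 - (-4)·0.000) / (-6) = 0.333
  γ = (12 - (2)·0.000 - (2)·0.000) / (-5) = -2.400
Iteration 2:
  α = (8 - (-1)·0.333 - (-1)·-2.400) / (4) = 1.483
  β = (-2 - (1)·2.000 - (-4)·-2.400) / (-6) = 2.267
  γ = (12 - (2)·2.000 - (2)·0.333) / (-5) = -1.467

2.267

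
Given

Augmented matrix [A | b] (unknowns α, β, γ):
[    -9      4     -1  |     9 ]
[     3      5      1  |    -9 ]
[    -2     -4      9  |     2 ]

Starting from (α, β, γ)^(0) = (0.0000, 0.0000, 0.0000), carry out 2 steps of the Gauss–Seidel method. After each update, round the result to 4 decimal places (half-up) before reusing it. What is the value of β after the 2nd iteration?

Iteration 1:
  α = (9 - (4)·0.0000 - (-1)·0.0000) / (-9) = -1.0000
  β = (-9 - (3)·-1.0000 - (1)·0.0000) / (5) = -1.2000
  γ = (2 - (-2)·-1.0000 - (-4)·-1.2000) / (9) = -0.5333
Iteration 2:
  α = (9 - (4)·-1.2000 - (-1)·-0.5333) / (-9) = -1.4741
  β = (-9 - (3)·-1.4741 - (1)·-0.5333) / (5) = -0.8089
  γ = (2 - (-2)·-1.4741 - (-4)·-0.8089) / (9) = -0.4649

-0.8089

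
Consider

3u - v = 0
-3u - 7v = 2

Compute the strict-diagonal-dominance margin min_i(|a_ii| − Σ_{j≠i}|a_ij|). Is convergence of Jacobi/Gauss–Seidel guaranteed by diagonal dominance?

row 1: |3| − (1) = 2
row 2: |-7| − (3) = 4
minimum over rows = 2 → strictly diagonally dominant (convergence guaranteed)

2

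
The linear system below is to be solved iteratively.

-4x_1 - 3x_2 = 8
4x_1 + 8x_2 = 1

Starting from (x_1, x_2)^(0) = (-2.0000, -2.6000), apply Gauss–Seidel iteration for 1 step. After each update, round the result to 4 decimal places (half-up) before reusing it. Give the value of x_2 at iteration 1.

Iteration 1:
  x_1 = (8 - (-3)·-2.6000) / (-4) = -0.0500
  x_2 = (1 - (4)·-0.0500) / (8) = 0.1500

0.1500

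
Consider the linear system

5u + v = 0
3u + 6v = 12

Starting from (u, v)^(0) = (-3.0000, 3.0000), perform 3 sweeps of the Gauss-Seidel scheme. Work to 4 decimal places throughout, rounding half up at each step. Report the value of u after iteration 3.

-0.4460

Iteration 1:
  u = (0 - (1)·3.0000) / (5) = -0.6000
  v = (12 - (3)·-0.6000) / (6) = 2.3000
Iteration 2:
  u = (0 - (1)·2.3000) / (5) = -0.4600
  v = (12 - (3)·-0.4600) / (6) = 2.2300
Iteration 3:
  u = (0 - (1)·2.2300) / (5) = -0.4460
  v = (12 - (3)·-0.4460) / (6) = 2.2230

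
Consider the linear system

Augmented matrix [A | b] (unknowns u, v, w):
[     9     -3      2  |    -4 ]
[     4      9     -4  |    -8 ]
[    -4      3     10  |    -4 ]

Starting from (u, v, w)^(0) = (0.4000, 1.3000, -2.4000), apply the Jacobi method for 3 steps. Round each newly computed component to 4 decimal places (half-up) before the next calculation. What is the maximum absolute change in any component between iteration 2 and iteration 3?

Iteration 1:
  u = (-4 - (-3)·1.3000 - (2)·-2.4000) / (9) = 0.5222
  v = (-8 - (4)·0.4000 - (-4)·-2.4000) / (9) = -2.1333
  w = (-4 - (-4)·0.4000 - (3)·1.3000) / (10) = -0.6300
Iteration 2:
  u = (-4 - (-3)·-2.1333 - (2)·-0.6300) / (9) = -1.0155
  v = (-8 - (4)·0.5222 - (-4)·-0.6300) / (9) = -1.4010
  w = (-4 - (-4)·0.5222 - (3)·-2.1333) / (10) = 0.4489
Iteration 3:
  u = (-4 - (-3)·-1.4010 - (2)·0.4489) / (9) = -1.0112
  v = (-8 - (4)·-1.0155 - (-4)·0.4489) / (9) = -0.2380
  w = (-4 - (-4)·-1.0155 - (3)·-1.4010) / (10) = -0.3859
Change: (0.0043, 1.1630, -0.8348) → max |·| = 1.1630

1.1630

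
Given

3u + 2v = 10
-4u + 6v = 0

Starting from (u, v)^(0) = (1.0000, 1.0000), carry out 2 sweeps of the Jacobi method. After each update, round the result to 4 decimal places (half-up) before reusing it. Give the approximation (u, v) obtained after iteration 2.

(2.8889, 1.7778)

Iteration 1:
  u = (10 - (2)·1.0000) / (3) = 2.6667
  v = (0 - (-4)·1.0000) / (6) = 0.6667
Iteration 2:
  u = (10 - (2)·0.6667) / (3) = 2.8889
  v = (0 - (-4)·2.6667) / (6) = 1.7778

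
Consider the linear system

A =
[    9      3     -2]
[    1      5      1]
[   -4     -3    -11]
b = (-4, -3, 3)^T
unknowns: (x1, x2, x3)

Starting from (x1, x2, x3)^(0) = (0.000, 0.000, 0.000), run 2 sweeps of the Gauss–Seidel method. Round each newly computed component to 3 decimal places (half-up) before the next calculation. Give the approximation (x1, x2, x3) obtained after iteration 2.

(-0.268, -0.552, -0.025)

Iteration 1:
  x1 = (-4 - (3)·0.000 - (-2)·0.000) / (9) = -0.444
  x2 = (-3 - (1)·-0.444 - (1)·0.000) / (5) = -0.511
  x3 = (3 - (-4)·-0.444 - (-3)·-0.511) / (-11) = 0.028
Iteration 2:
  x1 = (-4 - (3)·-0.511 - (-2)·0.028) / (9) = -0.268
  x2 = (-3 - (1)·-0.268 - (1)·0.028) / (5) = -0.552
  x3 = (3 - (-4)·-0.268 - (-3)·-0.552) / (-11) = -0.025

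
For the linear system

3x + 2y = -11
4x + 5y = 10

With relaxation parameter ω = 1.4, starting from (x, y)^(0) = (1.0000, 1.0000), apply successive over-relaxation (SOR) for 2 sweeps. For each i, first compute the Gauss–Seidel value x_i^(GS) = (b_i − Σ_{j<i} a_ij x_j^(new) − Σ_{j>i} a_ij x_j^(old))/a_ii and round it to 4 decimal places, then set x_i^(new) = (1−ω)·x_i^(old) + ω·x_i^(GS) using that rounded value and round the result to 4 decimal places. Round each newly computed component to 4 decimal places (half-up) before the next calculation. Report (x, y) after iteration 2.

(-11.5465, 11.8750)

Iteration 1:
  x: GS value = (-11 - (2)·1.0000) / (3) = -4.3333;  x ← (1−ω)·1.0000 + ω·-4.3333 = -6.4666
  y: GS value = (10 - (4)·-6.4666) / (5) = 7.1733;  y ← (1−ω)·1.0000 + ω·7.1733 = 9.6426
Iteration 2:
  x: GS value = (-11 - (2)·9.6426) / (3) = -10.0951;  x ← (1−ω)·-6.4666 + ω·-10.0951 = -11.5465
  y: GS value = (10 - (4)·-11.5465) / (5) = 11.2372;  y ← (1−ω)·9.6426 + ω·11.2372 = 11.8750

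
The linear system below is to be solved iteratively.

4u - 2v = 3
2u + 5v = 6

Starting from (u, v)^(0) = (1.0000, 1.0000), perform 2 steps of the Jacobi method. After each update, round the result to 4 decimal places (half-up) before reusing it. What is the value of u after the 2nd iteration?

Iteration 1:
  u = (3 - (-2)·1.0000) / (4) = 1.2500
  v = (6 - (2)·1.0000) / (5) = 0.8000
Iteration 2:
  u = (3 - (-2)·0.8000) / (4) = 1.1500
  v = (6 - (2)·1.2500) / (5) = 0.7000

1.1500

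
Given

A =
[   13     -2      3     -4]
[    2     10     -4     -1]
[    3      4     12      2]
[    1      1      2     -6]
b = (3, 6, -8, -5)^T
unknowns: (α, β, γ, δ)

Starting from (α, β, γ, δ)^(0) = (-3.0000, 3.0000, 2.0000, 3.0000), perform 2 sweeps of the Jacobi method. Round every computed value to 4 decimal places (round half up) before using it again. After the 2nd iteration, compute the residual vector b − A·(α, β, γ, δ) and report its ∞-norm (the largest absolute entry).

Iteration 1:
  α = (3 - (-2)·3.0000 - (3)·2.0000 - (-4)·3.0000) / (13) = 1.1538
  β = (6 - (2)·-3.0000 - (-4)·2.0000 - (-1)·3.0000) / (10) = 2.3000
  γ = (-8 - (3)·-3.0000 - (4)·3.0000 - (2)·3.0000) / (12) = -1.4167
  δ = (-5 - (1)·-3.0000 - (1)·3.0000 - (2)·2.0000) / (-6) = 1.5000
Iteration 2:
  α = (3 - (-2)·2.3000 - (3)·-1.4167 - (-4)·1.5000) / (13) = 1.3731
  β = (6 - (2)·1.1538 - (-4)·-1.4167 - (-1)·1.5000) / (10) = -0.0474
  γ = (-8 - (3)·1.1538 - (4)·2.3000 - (2)·1.5000) / (12) = -1.9718
  δ = (-5 - (1)·1.1538 - (1)·2.3000 - (2)·-1.4167) / (-6) = 0.9367
Residual b − A·x = (-5.2829, -3.2227, 9.8585, 3.2381); ∞-norm = 9.8585

9.8585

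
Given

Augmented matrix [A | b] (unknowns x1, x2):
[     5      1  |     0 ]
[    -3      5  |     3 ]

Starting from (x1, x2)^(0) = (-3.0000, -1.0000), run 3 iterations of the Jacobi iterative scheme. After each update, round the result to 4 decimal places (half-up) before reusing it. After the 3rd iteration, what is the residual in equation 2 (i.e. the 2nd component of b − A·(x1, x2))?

-1.1520

Iteration 1:
  x1 = (0 - (1)·-1.0000) / (5) = 0.2000
  x2 = (3 - (-3)·-3.0000) / (5) = -1.2000
Iteration 2:
  x1 = (0 - (1)·-1.2000) / (5) = 0.2400
  x2 = (3 - (-3)·0.2000) / (5) = 0.7200
Iteration 3:
  x1 = (0 - (1)·0.7200) / (5) = -0.1440
  x2 = (3 - (-3)·0.2400) / (5) = 0.7440
Residual b − A·x = (-0.0240, -1.1520)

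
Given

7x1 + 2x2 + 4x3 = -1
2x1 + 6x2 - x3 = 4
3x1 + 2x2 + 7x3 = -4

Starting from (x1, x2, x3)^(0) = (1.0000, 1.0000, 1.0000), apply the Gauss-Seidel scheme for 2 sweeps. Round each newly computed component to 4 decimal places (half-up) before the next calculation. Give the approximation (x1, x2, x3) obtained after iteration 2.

(-0.2041, 0.6553, -0.6712)

Iteration 1:
  x1 = (-1 - (2)·1.0000 - (4)·1.0000) / (7) = -1.0000
  x2 = (4 - (2)·-1.0000 - (-1)·1.0000) / (6) = 1.1667
  x3 = (-4 - (3)·-1.0000 - (2)·1.1667) / (7) = -0.4762
Iteration 2:
  x1 = (-1 - (2)·1.1667 - (4)·-0.4762) / (7) = -0.2041
  x2 = (4 - (2)·-0.2041 - (-1)·-0.4762) / (6) = 0.6553
  x3 = (-4 - (3)·-0.2041 - (2)·0.6553) / (7) = -0.6712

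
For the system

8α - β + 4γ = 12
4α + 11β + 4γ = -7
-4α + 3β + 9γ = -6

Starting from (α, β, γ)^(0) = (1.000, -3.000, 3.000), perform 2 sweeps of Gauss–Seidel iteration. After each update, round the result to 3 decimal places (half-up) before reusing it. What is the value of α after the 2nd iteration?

Iteration 1:
  α = (12 - (-1)·-3.000 - (4)·3.000) / (8) = -0.375
  β = (-7 - (4)·-0.375 - (4)·3.000) / (11) = -1.591
  γ = (-6 - (-4)·-0.375 - (3)·-1.591) / (9) = -0.303
Iteration 2:
  α = (12 - (-1)·-1.591 - (4)·-0.303) / (8) = 1.453
  β = (-7 - (4)·1.453 - (4)·-0.303) / (11) = -1.055
  γ = (-6 - (-4)·1.453 - (3)·-1.055) / (9) = 0.331

1.453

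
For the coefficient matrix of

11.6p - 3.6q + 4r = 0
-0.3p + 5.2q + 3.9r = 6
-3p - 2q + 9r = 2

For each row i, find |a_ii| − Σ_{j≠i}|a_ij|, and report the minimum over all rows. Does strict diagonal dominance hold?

row 1: |11.6| − (3.6+4) = 4
row 2: |5.2| − (0.3+3.9) = 1
row 3: |9| − (3+2) = 4
minimum over rows = 1 → strictly diagonally dominant (convergence guaranteed)

1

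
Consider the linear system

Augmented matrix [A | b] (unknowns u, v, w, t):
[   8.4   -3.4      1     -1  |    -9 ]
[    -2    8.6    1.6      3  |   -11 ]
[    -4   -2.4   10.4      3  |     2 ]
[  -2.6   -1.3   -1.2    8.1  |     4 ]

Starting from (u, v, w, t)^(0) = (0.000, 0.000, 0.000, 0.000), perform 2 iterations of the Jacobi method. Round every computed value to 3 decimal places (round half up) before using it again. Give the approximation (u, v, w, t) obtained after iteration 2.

(-1.553, -1.736, -0.657, -0.027)

Iteration 1:
  u = (-9 - (-3.4)·0.000 - (1)·0.000 - (-1)·0.000) / (8.4) = -1.071
  v = (-11 - (-2)·0.000 - (1.6)·0.000 - (3)·0.000) / (8.6) = -1.279
  w = (2 - (-4)·0.000 - (-2.4)·0.000 - (3)·0.000) / (10.4) = 0.192
  t = (4 - (-2.6)·0.000 - (-1.3)·0.000 - (-1.2)·0.000) / (8.1) = 0.494
Iteration 2:
  u = (-9 - (-3.4)·-1.279 - (1)·0.192 - (-1)·0.494) / (8.4) = -1.553
  v = (-11 - (-2)·-1.071 - (1.6)·0.192 - (3)·0.494) / (8.6) = -1.736
  w = (2 - (-4)·-1.071 - (-2.4)·-1.279 - (3)·0.494) / (10.4) = -0.657
  t = (4 - (-2.6)·-1.071 - (-1.3)·-1.279 - (-1.2)·0.192) / (8.1) = -0.027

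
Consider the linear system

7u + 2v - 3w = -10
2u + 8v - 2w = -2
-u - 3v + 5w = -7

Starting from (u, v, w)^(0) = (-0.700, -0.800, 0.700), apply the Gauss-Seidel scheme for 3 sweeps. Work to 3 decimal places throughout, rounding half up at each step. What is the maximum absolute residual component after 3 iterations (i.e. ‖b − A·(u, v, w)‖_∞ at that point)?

Iteration 1:
  u = (-10 - (2)·-0.800 - (-3)·0.700) / (7) = -0.900
  v = (-2 - (2)·-0.900 - (-2)·0.700) / (8) = 0.150
  w = (-7 - (-1)·-0.900 - (-3)·0.150) / (5) = -1.490
Iteration 2:
  u = (-10 - (2)·0.150 - (-3)·-1.490) / (7) = -2.110
  v = (-2 - (2)·-2.110 - (-2)·-1.490) / (8) = -0.095
  w = (-7 - (-1)·-2.110 - (-3)·-0.095) / (5) = -1.879
Iteration 3:
  u = (-10 - (2)·-0.095 - (-3)·-1.879) / (7) = -2.207
  v = (-2 - (2)·-2.207 - (-2)·-1.879) / (8) = -0.168
  w = (-7 - (-1)·-2.207 - (-3)·-0.168) / (5) = -1.942
Residual b − A·x = (-0.041, -0.126, -0.001); ∞-norm = 0.126

0.126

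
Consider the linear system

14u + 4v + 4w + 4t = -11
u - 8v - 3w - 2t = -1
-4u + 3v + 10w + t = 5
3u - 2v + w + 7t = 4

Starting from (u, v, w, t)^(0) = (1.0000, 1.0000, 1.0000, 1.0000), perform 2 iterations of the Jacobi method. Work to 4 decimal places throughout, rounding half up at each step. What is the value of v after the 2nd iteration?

-0.3393

Iteration 1:
  u = (-11 - (4)·1.0000 - (4)·1.0000 - (4)·1.0000) / (14) = -1.6429
  v = (-1 - (1)·1.0000 - (-3)·1.0000 - (-2)·1.0000) / (-8) = -0.3750
  w = (5 - (-4)·1.0000 - (3)·1.0000 - (1)·1.0000) / (10) = 0.5000
  t = (4 - (3)·1.0000 - (-2)·1.0000 - (1)·1.0000) / (7) = 0.2857
Iteration 2:
  u = (-11 - (4)·-0.3750 - (4)·0.5000 - (4)·0.2857) / (14) = -0.9031
  v = (-1 - (1)·-1.6429 - (-3)·0.5000 - (-2)·0.2857) / (-8) = -0.3393
  w = (5 - (-4)·-1.6429 - (3)·-0.3750 - (1)·0.2857) / (10) = -0.0732
  t = (4 - (3)·-1.6429 - (-2)·-0.3750 - (1)·0.5000) / (7) = 1.0970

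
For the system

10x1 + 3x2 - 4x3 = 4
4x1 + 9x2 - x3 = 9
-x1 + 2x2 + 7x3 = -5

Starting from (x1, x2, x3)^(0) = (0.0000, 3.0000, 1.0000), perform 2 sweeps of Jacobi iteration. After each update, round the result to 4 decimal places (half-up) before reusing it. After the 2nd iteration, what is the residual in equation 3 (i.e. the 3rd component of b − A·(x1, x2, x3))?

0.0205

Iteration 1:
  x1 = (4 - (3)·3.0000 - (-4)·1.0000) / (10) = -0.1000
  x2 = (9 - (4)·0.0000 - (-1)·1.0000) / (9) = 1.1111
  x3 = (-5 - (-1)·0.0000 - (2)·3.0000) / (7) = -1.5714
Iteration 2:
  x1 = (4 - (3)·1.1111 - (-4)·-1.5714) / (10) = -0.5619
  x2 = (9 - (4)·-0.1000 - (-1)·-1.5714) / (9) = 0.8698
  x3 = (-5 - (-1)·-0.1000 - (2)·1.1111) / (7) = -1.0460
Residual b − A·x = (2.8256, 2.3734, 0.0205)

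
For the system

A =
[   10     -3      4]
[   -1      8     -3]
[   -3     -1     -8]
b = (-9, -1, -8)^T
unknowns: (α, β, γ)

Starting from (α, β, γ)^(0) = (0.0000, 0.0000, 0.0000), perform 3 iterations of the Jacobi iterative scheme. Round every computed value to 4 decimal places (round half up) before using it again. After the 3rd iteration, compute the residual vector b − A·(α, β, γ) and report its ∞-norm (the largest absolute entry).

Iteration 1:
  α = (-9 - (-3)·0.0000 - (4)·0.0000) / (10) = -0.9000
  β = (-1 - (-1)·0.0000 - (-3)·0.0000) / (8) = -0.1250
  γ = (-8 - (-3)·0.0000 - (-1)·0.0000) / (-8) = 1.0000
Iteration 2:
  α = (-9 - (-3)·-0.1250 - (4)·1.0000) / (10) = -1.3375
  β = (-1 - (-1)·-0.9000 - (-3)·1.0000) / (8) = 0.1375
  γ = (-8 - (-3)·-0.9000 - (-1)·-0.1250) / (-8) = 1.3531
Iteration 3:
  α = (-9 - (-3)·0.1375 - (4)·1.3531) / (10) = -1.4000
  β = (-1 - (-1)·-1.3375 - (-3)·1.3531) / (8) = 0.2152
  γ = (-8 - (-3)·-1.3375 - (-1)·0.1375) / (-8) = 1.4844
Residual b − A·x = (-0.2920, 0.3316, -0.1096); ∞-norm = 0.3316

0.3316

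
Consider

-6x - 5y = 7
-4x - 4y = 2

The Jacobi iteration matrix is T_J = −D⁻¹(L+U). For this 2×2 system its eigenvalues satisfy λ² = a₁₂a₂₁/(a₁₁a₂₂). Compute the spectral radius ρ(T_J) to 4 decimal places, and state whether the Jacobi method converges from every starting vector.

0.9129

a₁₂a₂₁/(a₁₁a₂₂) = (-5)·(-4) / ((-6)·(-4)) = 0.833333
ρ = √|0.833333| = √0.833333 = 0.9129
ρ < 1, so Jacobi converges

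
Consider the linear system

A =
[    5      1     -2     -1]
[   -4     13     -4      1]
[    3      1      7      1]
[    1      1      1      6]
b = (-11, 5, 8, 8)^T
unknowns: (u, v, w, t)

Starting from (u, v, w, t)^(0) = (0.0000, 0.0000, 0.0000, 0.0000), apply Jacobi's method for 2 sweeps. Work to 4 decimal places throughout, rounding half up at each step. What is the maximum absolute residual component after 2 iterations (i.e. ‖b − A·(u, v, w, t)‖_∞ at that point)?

5.2650

Iteration 1:
  u = (-11 - (1)·0.0000 - (-2)·0.0000 - (-1)·0.0000) / (5) = -2.2000
  v = (5 - (-4)·0.0000 - (-4)·0.0000 - (1)·0.0000) / (13) = 0.3846
  w = (8 - (3)·0.0000 - (1)·0.0000 - (1)·0.0000) / (7) = 1.1429
  t = (8 - (1)·0.0000 - (1)·0.0000 - (1)·0.0000) / (6) = 1.3333
Iteration 2:
  u = (-11 - (1)·0.3846 - (-2)·1.1429 - (-1)·1.3333) / (5) = -1.5531
  v = (5 - (-4)·-2.2000 - (-4)·1.1429 - (1)·1.3333) / (13) = -0.0432
  w = (8 - (3)·-2.2000 - (1)·0.3846 - (1)·1.3333) / (7) = 1.8403
  t = (8 - (1)·-2.2000 - (1)·0.3846 - (1)·1.1429) / (6) = 1.4454
Residual b − A·x = (1.9347, 5.2650, -1.6250, -0.9164); ∞-norm = 5.2650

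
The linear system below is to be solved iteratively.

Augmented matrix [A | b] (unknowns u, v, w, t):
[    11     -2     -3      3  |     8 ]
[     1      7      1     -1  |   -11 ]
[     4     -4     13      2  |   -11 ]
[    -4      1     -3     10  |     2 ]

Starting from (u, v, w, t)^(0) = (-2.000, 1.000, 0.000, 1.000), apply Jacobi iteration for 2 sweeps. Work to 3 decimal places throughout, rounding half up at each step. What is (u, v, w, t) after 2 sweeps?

(0.689, -1.751, -1.286, 0.546)

Iteration 1:
  u = (8 - (-2)·1.000 - (-3)·0.000 - (3)·1.000) / (11) = 0.636
  v = (-11 - (1)·-2.000 - (1)·0.000 - (-1)·1.000) / (7) = -1.143
  w = (-11 - (4)·-2.000 - (-4)·1.000 - (2)·1.000) / (13) = -0.077
  t = (2 - (-4)·-2.000 - (1)·1.000 - (-3)·0.000) / (10) = -0.700
Iteration 2:
  u = (8 - (-2)·-1.143 - (-3)·-0.077 - (3)·-0.700) / (11) = 0.689
  v = (-11 - (1)·0.636 - (1)·-0.077 - (-1)·-0.700) / (7) = -1.751
  w = (-11 - (4)·0.636 - (-4)·-1.143 - (2)·-0.700) / (13) = -1.286
  t = (2 - (-4)·0.636 - (1)·-1.143 - (-3)·-0.077) / (10) = 0.546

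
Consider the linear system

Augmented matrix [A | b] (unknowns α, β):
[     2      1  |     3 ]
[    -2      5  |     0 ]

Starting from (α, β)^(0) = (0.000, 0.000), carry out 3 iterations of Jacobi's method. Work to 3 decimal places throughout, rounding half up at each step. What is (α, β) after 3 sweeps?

(1.200, 0.600)

Iteration 1:
  α = (3 - (1)·0.000) / (2) = 1.500
  β = (0 - (-2)·0.000) / (5) = 0.000
Iteration 2:
  α = (3 - (1)·0.000) / (2) = 1.500
  β = (0 - (-2)·1.500) / (5) = 0.600
Iteration 3:
  α = (3 - (1)·0.600) / (2) = 1.200
  β = (0 - (-2)·1.500) / (5) = 0.600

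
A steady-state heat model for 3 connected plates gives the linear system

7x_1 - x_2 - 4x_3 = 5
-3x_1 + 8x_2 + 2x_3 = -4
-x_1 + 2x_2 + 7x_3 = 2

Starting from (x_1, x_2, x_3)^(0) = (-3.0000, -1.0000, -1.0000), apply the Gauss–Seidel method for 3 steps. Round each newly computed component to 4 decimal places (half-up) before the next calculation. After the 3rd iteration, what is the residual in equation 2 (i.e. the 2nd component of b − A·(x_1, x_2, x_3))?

Iteration 1:
  x_1 = (5 - (-1)·-1.0000 - (-4)·-1.0000) / (7) = 0.0000
  x_2 = (-4 - (-3)·0.0000 - (2)·-1.0000) / (8) = -0.2500
  x_3 = (2 - (-1)·0.0000 - (2)·-0.2500) / (7) = 0.3571
Iteration 2:
  x_1 = (5 - (-1)·-0.2500 - (-4)·0.3571) / (7) = 0.8826
  x_2 = (-4 - (-3)·0.8826 - (2)·0.3571) / (8) = -0.2583
  x_3 = (2 - (-1)·0.8826 - (2)·-0.2583) / (7) = 0.4856
Iteration 3:
  x_1 = (5 - (-1)·-0.2583 - (-4)·0.4856) / (7) = 0.9549
  x_2 = (-4 - (-3)·0.9549 - (2)·0.4856) / (8) = -0.2633
  x_3 = (2 - (-1)·0.9549 - (2)·-0.2633) / (7) = 0.4974
Residual b − A·x = (0.0420, -0.0237, -0.0003)

-0.0237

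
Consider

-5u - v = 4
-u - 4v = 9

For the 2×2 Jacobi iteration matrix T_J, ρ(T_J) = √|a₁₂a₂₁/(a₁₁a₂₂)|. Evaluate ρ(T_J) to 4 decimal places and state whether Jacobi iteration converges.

a₁₂a₂₁/(a₁₁a₂₂) = (-1)·(-1) / ((-5)·(-4)) = 0.050000
ρ = √|0.050000| = √0.050000 = 0.2236
ρ < 1, so Jacobi converges

0.2236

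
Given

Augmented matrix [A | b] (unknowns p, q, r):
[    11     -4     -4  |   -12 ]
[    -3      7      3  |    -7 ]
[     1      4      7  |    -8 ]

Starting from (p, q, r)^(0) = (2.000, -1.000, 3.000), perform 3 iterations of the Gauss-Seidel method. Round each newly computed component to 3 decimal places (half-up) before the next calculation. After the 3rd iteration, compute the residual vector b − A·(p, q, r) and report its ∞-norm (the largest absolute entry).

Iteration 1:
  p = (-12 - (-4)·-1.000 - (-4)·3.000) / (11) = -0.364
  q = (-7 - (-3)·-0.364 - (3)·3.000) / (7) = -2.442
  r = (-8 - (1)·-0.364 - (4)·-2.442) / (7) = 0.305
Iteration 2:
  p = (-12 - (-4)·-2.442 - (-4)·0.305) / (11) = -1.868
  q = (-7 - (-3)·-1.868 - (3)·0.305) / (7) = -1.931
  r = (-8 - (1)·-1.868 - (4)·-1.931) / (7) = 0.227
Iteration 3:
  p = (-12 - (-4)·-1.931 - (-4)·0.227) / (11) = -1.711
  q = (-7 - (-3)·-1.711 - (3)·0.227) / (7) = -1.831
  r = (-8 - (1)·-1.711 - (4)·-1.831) / (7) = 0.148
Residual b − A·x = (0.089, 0.240, -0.001); ∞-norm = 0.240

0.240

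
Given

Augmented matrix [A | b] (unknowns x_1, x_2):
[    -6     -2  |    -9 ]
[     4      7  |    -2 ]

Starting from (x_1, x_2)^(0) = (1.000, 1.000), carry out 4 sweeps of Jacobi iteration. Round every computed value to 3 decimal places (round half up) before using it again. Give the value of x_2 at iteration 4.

-1.325

Iteration 1:
  x_1 = (-9 - (-2)·1.000) / (-6) = 1.167
  x_2 = (-2 - (4)·1.000) / (7) = -0.857
Iteration 2:
  x_1 = (-9 - (-2)·-0.857) / (-6) = 1.786
  x_2 = (-2 - (4)·1.167) / (7) = -0.953
Iteration 3:
  x_1 = (-9 - (-2)·-0.953) / (-6) = 1.818
  x_2 = (-2 - (4)·1.786) / (7) = -1.306
Iteration 4:
  x_1 = (-9 - (-2)·-1.306) / (-6) = 1.935
  x_2 = (-2 - (4)·1.818) / (7) = -1.325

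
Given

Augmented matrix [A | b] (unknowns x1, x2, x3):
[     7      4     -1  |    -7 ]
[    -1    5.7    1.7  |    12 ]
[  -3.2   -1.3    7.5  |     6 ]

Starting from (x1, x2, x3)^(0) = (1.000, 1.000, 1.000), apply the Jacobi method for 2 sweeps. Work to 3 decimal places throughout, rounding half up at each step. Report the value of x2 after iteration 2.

Iteration 1:
  x1 = (-7 - (4)·1.000 - (-1)·1.000) / (7) = -1.429
  x2 = (12 - (-1)·1.000 - (1.7)·1.000) / (5.7) = 1.982
  x3 = (6 - (-3.2)·1.000 - (-1.3)·1.000) / (7.5) = 1.400
Iteration 2:
  x1 = (-7 - (4)·1.982 - (-1)·1.400) / (7) = -1.933
  x2 = (12 - (-1)·-1.429 - (1.7)·1.400) / (5.7) = 1.437
  x3 = (6 - (-3.2)·-1.429 - (-1.3)·1.982) / (7.5) = 0.534

1.437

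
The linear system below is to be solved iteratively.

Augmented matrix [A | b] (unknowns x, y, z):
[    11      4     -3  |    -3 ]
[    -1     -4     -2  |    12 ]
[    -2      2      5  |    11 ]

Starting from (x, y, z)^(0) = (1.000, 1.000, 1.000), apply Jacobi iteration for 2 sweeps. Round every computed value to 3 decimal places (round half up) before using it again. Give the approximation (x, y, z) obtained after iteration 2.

Iteration 1:
  x = (-3 - (4)·1.000 - (-3)·1.000) / (11) = -0.364
  y = (12 - (-1)·1.000 - (-2)·1.000) / (-4) = -3.750
  z = (11 - (-2)·1.000 - (2)·1.000) / (5) = 2.200
Iteration 2:
  x = (-3 - (4)·-3.750 - (-3)·2.200) / (11) = 1.691
  y = (12 - (-1)·-0.364 - (-2)·2.200) / (-4) = -4.009
  z = (11 - (-2)·-0.364 - (2)·-3.750) / (5) = 3.554

(1.691, -4.009, 3.554)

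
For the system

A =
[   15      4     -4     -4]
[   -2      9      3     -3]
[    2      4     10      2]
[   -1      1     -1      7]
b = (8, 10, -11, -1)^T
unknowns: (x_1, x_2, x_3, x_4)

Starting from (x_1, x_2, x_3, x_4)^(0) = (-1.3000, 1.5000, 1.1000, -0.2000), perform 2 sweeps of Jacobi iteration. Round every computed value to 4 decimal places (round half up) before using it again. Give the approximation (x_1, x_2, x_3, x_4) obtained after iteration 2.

Iteration 1:
  x_1 = (8 - (4)·1.5000 - (-4)·1.1000 - (-4)·-0.2000) / (15) = 0.3733
  x_2 = (10 - (-2)·-1.3000 - (3)·1.1000 - (-3)·-0.2000) / (9) = 0.3889
  x_3 = (-11 - (2)·-1.3000 - (4)·1.5000 - (2)·-0.2000) / (10) = -1.4000
  x_4 = (-1 - (-1)·-1.3000 - (1)·1.5000 - (-1)·1.1000) / (7) = -0.3857
Iteration 2:
  x_1 = (8 - (4)·0.3889 - (-4)·-1.4000 - (-4)·-0.3857) / (15) = -0.0466
  x_2 = (10 - (-2)·0.3733 - (3)·-1.4000 - (-3)·-0.3857) / (9) = 1.5322
  x_3 = (-11 - (2)·0.3733 - (4)·0.3889 - (2)·-0.3857) / (10) = -1.2531
  x_4 = (-1 - (-1)·0.3733 - (1)·0.3889 - (-1)·-1.4000) / (7) = -0.3451

(-0.0466, 1.5322, -1.2531, -0.3451)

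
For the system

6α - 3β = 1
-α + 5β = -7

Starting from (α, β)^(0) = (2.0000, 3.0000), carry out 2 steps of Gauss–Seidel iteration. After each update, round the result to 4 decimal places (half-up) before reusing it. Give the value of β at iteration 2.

-1.4733

Iteration 1:
  α = (1 - (-3)·3.0000) / (6) = 1.6667
  β = (-7 - (-1)·1.6667) / (5) = -1.0667
Iteration 2:
  α = (1 - (-3)·-1.0667) / (6) = -0.3667
  β = (-7 - (-1)·-0.3667) / (5) = -1.4733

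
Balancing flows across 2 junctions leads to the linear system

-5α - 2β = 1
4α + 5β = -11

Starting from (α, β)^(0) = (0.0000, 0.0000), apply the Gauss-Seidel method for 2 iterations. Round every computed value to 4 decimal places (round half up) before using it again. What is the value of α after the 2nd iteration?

0.6160

Iteration 1:
  α = (1 - (-2)·0.0000) / (-5) = -0.2000
  β = (-11 - (4)·-0.2000) / (5) = -2.0400
Iteration 2:
  α = (1 - (-2)·-2.0400) / (-5) = 0.6160
  β = (-11 - (4)·0.6160) / (5) = -2.6928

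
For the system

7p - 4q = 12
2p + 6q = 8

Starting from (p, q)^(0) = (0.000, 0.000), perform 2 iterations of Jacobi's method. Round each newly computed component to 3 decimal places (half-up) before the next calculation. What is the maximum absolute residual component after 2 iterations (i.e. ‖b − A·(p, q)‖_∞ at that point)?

Iteration 1:
  p = (12 - (-4)·0.000) / (7) = 1.714
  q = (8 - (2)·0.000) / (6) = 1.333
Iteration 2:
  p = (12 - (-4)·1.333) / (7) = 2.476
  q = (8 - (2)·1.714) / (6) = 0.762
Residual b − A·x = (-2.284, -1.524); ∞-norm = 2.284

2.284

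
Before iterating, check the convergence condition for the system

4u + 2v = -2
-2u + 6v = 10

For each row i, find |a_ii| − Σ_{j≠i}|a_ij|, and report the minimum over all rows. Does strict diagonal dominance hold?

2

row 1: |4| − (2) = 2
row 2: |6| − (2) = 4
minimum over rows = 2 → strictly diagonally dominant (convergence guaranteed)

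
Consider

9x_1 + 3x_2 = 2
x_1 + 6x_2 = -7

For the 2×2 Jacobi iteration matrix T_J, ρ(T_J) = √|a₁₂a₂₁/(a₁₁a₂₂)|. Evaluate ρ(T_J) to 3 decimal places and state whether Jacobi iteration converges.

a₁₂a₂₁/(a₁₁a₂₂) = (3)·(1) / ((9)·(6)) = 0.055556
ρ = √|0.055556| = √0.055556 = 0.236
ρ < 1, so Jacobi converges

0.236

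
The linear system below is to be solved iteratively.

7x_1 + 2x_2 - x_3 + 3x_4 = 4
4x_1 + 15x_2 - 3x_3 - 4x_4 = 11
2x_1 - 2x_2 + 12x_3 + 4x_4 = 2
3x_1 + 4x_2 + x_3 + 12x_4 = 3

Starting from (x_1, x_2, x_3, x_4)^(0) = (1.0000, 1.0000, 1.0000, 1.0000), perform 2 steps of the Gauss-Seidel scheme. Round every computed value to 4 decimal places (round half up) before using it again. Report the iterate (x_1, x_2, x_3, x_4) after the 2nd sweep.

(0.2988, 0.6196, 0.2711, -0.0538)

Iteration 1:
  x_1 = (4 - (2)·1.0000 - (-1)·1.0000 - (3)·1.0000) / (7) = 0.0000
  x_2 = (11 - (4)·0.0000 - (-3)·1.0000 - (-4)·1.0000) / (15) = 1.2000
  x_3 = (2 - (2)·0.0000 - (-2)·1.2000 - (4)·1.0000) / (12) = 0.0333
  x_4 = (3 - (3)·0.0000 - (4)·1.2000 - (1)·0.0333) / (12) = -0.1528
Iteration 2:
  x_1 = (4 - (2)·1.2000 - (-1)·0.0333 - (3)·-0.1528) / (7) = 0.2988
  x_2 = (11 - (4)·0.2988 - (-3)·0.0333 - (-4)·-0.1528) / (15) = 0.6196
  x_3 = (2 - (2)·0.2988 - (-2)·0.6196 - (4)·-0.1528) / (12) = 0.2711
  x_4 = (3 - (3)·0.2988 - (4)·0.6196 - (1)·0.2711) / (12) = -0.0538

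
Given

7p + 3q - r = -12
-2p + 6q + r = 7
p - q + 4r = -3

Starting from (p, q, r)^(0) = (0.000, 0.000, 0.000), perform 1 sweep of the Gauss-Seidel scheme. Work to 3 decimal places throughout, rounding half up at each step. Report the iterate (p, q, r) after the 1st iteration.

Iteration 1:
  p = (-12 - (3)·0.000 - (-1)·0.000) / (7) = -1.714
  q = (7 - (-2)·-1.714 - (1)·0.000) / (6) = 0.595
  r = (-3 - (1)·-1.714 - (-1)·0.595) / (4) = -0.173

(-1.714, 0.595, -0.173)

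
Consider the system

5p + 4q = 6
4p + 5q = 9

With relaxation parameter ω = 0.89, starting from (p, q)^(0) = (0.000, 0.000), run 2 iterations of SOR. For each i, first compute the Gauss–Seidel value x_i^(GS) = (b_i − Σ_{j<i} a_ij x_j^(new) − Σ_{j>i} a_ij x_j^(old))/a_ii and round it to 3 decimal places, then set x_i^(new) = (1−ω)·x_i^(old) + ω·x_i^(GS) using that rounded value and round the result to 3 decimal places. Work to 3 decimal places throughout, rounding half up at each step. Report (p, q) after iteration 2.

(0.586, 1.277)

Iteration 1:
  p: GS value = (6 - (4)·0.000) / (5) = 1.200;  p ← (1−ω)·0.000 + ω·1.200 = 1.068
  q: GS value = (9 - (4)·1.068) / (5) = 0.946;  q ← (1−ω)·0.000 + ω·0.946 = 0.842
Iteration 2:
  p: GS value = (6 - (4)·0.842) / (5) = 0.526;  p ← (1−ω)·1.068 + ω·0.526 = 0.586
  q: GS value = (9 - (4)·0.586) / (5) = 1.331;  q ← (1−ω)·0.842 + ω·1.331 = 1.277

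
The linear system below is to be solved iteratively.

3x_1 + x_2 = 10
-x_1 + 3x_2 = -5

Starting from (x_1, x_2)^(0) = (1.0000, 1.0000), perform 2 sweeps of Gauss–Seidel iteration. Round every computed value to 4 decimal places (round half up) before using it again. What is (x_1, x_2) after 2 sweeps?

(3.5556, -0.4815)

Iteration 1:
  x_1 = (10 - (1)·1.0000) / (3) = 3.0000
  x_2 = (-5 - (-1)·3.0000) / (3) = -0.6667
Iteration 2:
  x_1 = (10 - (1)·-0.6667) / (3) = 3.5556
  x_2 = (-5 - (-1)·3.5556) / (3) = -0.4815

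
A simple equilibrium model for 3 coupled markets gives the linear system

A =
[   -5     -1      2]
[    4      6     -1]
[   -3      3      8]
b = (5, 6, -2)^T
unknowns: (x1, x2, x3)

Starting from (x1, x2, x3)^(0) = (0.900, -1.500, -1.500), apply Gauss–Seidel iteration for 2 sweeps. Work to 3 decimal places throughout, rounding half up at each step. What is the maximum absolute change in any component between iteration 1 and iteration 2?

Iteration 1:
  x1 = (5 - (-1)·-1.500 - (2)·-1.500) / (-5) = -1.300
  x2 = (6 - (4)·-1.300 - (-1)·-1.500) / (6) = 1.617
  x3 = (-2 - (-3)·-1.300 - (3)·1.617) / (8) = -1.344
Iteration 2:
  x1 = (5 - (-1)·1.617 - (2)·-1.344) / (-5) = -1.861
  x2 = (6 - (4)·-1.861 - (-1)·-1.344) / (6) = 2.017
  x3 = (-2 - (-3)·-1.861 - (3)·2.017) / (8) = -1.704
Change: (-0.561, 0.400, -0.360) → max |·| = 0.561

0.561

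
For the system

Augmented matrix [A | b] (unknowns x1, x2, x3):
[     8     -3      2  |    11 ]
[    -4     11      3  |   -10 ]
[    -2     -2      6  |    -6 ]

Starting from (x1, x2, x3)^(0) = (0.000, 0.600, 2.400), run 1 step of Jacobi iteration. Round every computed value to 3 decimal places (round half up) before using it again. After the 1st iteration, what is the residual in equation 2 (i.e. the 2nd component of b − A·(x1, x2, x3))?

13.604

Iteration 1:
  x1 = (11 - (-3)·0.600 - (2)·2.400) / (8) = 1.000
  x2 = (-10 - (-4)·0.000 - (3)·2.400) / (11) = -1.564
  x3 = (-6 - (-2)·0.000 - (-2)·0.600) / (6) = -0.800
Residual b − A·x = (-0.092, 13.604, -2.328)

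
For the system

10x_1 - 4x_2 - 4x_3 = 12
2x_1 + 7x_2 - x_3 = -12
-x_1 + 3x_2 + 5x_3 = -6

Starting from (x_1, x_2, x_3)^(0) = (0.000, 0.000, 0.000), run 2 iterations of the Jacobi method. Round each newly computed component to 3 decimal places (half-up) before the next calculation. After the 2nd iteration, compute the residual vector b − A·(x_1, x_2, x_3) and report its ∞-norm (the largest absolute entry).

3.603

Iteration 1:
  x_1 = (12 - (-4)·0.000 - (-4)·0.000) / (10) = 1.200
  x_2 = (-12 - (2)·0.000 - (-1)·0.000) / (7) = -1.714
  x_3 = (-6 - (-1)·0.000 - (3)·0.000) / (5) = -1.200
Iteration 2:
  x_1 = (12 - (-4)·-1.714 - (-4)·-1.200) / (10) = 0.034
  x_2 = (-12 - (2)·1.200 - (-1)·-1.200) / (7) = -2.229
  x_3 = (-6 - (-1)·1.200 - (3)·-1.714) / (5) = 0.068
Residual b − A·x = (3.016, 3.603, 0.381); ∞-norm = 3.603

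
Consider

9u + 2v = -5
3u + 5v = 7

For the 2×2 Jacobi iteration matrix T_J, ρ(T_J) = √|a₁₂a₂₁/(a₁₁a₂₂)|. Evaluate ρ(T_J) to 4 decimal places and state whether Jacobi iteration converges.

a₁₂a₂₁/(a₁₁a₂₂) = (2)·(3) / ((9)·(5)) = 0.133333
ρ = √|0.133333| = √0.133333 = 0.3651
ρ < 1, so Jacobi converges

0.3651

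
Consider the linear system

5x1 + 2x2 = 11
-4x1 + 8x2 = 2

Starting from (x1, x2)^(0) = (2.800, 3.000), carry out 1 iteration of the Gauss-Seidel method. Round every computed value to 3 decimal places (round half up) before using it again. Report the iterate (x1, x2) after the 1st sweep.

Iteration 1:
  x1 = (11 - (2)·3.000) / (5) = 1.000
  x2 = (2 - (-4)·1.000) / (8) = 0.750

(1.000, 0.750)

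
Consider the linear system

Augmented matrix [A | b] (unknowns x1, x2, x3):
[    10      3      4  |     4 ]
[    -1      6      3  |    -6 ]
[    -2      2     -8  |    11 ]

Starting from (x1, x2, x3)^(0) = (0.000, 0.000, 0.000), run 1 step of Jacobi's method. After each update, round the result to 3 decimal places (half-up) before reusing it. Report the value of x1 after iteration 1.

Iteration 1:
  x1 = (4 - (3)·0.000 - (4)·0.000) / (10) = 0.400
  x2 = (-6 - (-1)·0.000 - (3)·0.000) / (6) = -1.000
  x3 = (11 - (-2)·0.000 - (2)·0.000) / (-8) = -1.375

0.400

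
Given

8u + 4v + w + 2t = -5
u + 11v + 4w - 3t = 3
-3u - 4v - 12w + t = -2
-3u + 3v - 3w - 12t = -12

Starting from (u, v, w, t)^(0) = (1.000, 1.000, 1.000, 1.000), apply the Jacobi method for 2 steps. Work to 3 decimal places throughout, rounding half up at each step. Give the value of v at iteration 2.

0.735

Iteration 1:
  u = (-5 - (4)·1.000 - (1)·1.000 - (2)·1.000) / (8) = -1.500
  v = (3 - (1)·1.000 - (4)·1.000 - (-3)·1.000) / (11) = 0.091
  w = (-2 - (-3)·1.000 - (-4)·1.000 - (1)·1.000) / (-12) = -0.333
  t = (-12 - (-3)·1.000 - (3)·1.000 - (-3)·1.000) / (-12) = 0.750
Iteration 2:
  u = (-5 - (4)·0.091 - (1)·-0.333 - (2)·0.750) / (8) = -0.816
  v = (3 - (1)·-1.500 - (4)·-0.333 - (-3)·0.750) / (11) = 0.735
  w = (-2 - (-3)·-1.500 - (-4)·0.091 - (1)·0.750) / (-12) = 0.574
  t = (-12 - (-3)·-1.500 - (3)·0.091 - (-3)·-0.333) / (-12) = 1.481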